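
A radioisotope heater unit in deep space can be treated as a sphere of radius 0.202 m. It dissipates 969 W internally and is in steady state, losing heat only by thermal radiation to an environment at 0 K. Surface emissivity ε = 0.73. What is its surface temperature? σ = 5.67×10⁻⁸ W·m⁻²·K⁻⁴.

Steady state: internal power = radiated power, P = εσA T⁴.
Radiating area A = 4πr² = 0.5128 m².
T⁴ = P/(εσA) = 969/(0.73·5.67×10⁻⁸·0.5128) = 4.566×10¹⁰ K⁴.
T = (4.566×10¹⁰)^(1/4).

T ≈ 462 K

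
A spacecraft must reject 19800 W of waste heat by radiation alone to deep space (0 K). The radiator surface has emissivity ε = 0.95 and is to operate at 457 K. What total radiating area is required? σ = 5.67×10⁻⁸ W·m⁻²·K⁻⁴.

P = εσA T⁴ ⇒ A = P/(εσT⁴).
T⁴ = 4.362×10¹⁰ K⁴.
A = 19800/(0.95 × 5.67×10⁻⁸ × 4.362×10¹⁰).

A ≈ 8.43 m²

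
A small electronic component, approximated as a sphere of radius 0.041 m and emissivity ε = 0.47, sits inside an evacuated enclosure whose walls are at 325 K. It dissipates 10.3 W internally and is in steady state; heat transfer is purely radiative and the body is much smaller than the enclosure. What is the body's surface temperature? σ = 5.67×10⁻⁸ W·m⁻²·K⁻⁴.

For a small grey body in a large enclosure, net radiated power = εσA(T⁴ − T_w⁴).
Steady state: P = εσA(T⁴ − T_w⁴) with A = 4πr² = 0.02112 m².
T⁴ = P/(εσA) + T_w⁴ = 10.3/(0.47·5.67×10⁻⁸·0.02112) + (325)⁴
    = 1.830×10¹⁰ + 1.116×10¹⁰ = 2.945×10¹⁰ K⁴.

T ≈ 414 K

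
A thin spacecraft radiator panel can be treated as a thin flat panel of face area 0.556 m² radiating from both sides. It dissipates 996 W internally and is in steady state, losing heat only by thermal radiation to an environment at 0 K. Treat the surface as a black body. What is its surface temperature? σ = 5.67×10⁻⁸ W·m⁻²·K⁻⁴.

T ≈ 355 K

Steady state: internal power = radiated power, P = εσA T⁴.
Radiating area A = 2·0.556 = 1.112 m².
T⁴ = P/(εσA) = 996/(1.0·5.67×10⁻⁸·1.112) = 1.580×10¹⁰ K⁴.
T = (1.580×10¹⁰)^(1/4).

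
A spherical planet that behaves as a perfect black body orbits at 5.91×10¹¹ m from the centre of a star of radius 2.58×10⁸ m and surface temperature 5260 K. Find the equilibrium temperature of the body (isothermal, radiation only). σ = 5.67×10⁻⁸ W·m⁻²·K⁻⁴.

T ≈ 77.7 K

The star's surface emits σT_*⁴; at distance d the flux is S = σT_*⁴(R_*/d)².
S = 5.67×10⁻⁸·(5260)⁴·(2.58×10⁸/5.91×10¹¹)² = 8.272 W/m².
For an isothermal sphere T⁴ = (1−a)S/(4σ) = 3.647×10⁷ K⁴.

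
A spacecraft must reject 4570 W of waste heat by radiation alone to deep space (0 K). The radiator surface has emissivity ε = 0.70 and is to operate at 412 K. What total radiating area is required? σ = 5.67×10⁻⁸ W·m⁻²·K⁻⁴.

P = εσA T⁴ ⇒ A = P/(εσT⁴).
T⁴ = 2.881×10¹⁰ K⁴.
A = 4570/(0.70 × 5.67×10⁻⁸ × 2.881×10¹⁰).

A ≈ 4.00 m²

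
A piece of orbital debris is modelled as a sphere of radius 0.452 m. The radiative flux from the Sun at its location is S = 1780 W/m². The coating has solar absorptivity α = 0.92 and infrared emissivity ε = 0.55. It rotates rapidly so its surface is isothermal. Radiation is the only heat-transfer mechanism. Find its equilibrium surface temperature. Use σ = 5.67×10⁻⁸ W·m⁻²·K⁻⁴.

At equilibrium, absorbed power = emitted power.
Absorbing cross-section = πr² = 0.6418 m²; emitting surface = 4πr² = 2.567 m² (ratio 4).
αS·A_cross = εσ·A_surf·T⁴  ⇒  T⁴ = αS/(ε·4σ).
T⁴ = 0.920·1780/(0.55·4·5.67×10⁻⁸) = 1.313×10¹⁰ K⁴.
T = (1.313×10¹⁰)^(1/4).

T ≈ 338 K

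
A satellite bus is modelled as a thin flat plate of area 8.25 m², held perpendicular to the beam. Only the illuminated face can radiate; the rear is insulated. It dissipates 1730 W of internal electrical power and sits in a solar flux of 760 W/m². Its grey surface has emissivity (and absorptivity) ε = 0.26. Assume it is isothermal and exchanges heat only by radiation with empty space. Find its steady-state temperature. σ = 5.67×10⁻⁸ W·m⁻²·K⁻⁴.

T ≈ 408 K

At steady state, absorbed solar power + internal power = radiated power.
Absorbed: α·S·A_cross = 0.26·760·8.250 = 1630 W (cross-section A).
Total input = 1630 + 1730 = 3360 W.
Radiated: εσ·A_surf·T⁴ with A_surf = A = 8.250 m².
T⁴ = 3360/(0.26·5.67×10⁻⁸·8.250) = 2.763×10¹⁰ K⁴.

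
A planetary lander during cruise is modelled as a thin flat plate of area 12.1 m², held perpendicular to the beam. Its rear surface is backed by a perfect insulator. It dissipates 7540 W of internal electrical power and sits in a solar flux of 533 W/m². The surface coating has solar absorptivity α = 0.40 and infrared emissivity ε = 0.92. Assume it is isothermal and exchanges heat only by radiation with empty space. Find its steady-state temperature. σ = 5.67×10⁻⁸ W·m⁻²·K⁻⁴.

T ≈ 356 K

At steady state, absorbed solar power + internal power = radiated power.
Absorbed: α·S·A_cross = 0.40·533·12.10 = 2580 W (cross-section A).
Total input = 2580 + 7540 = 10120 W.
Radiated: εσ·A_surf·T⁴ with A_surf = A = 12.10 m².
T⁴ = 10120/(0.92·5.67×10⁻⁸·12.10) = 1.603×10¹⁰ K⁴.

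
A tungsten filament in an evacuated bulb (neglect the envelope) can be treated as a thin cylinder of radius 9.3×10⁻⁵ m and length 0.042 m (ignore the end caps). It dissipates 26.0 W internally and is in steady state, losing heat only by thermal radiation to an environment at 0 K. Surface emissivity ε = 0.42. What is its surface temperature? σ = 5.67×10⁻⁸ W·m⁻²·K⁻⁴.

T ≈ 2580 K

Steady state: internal power = radiated power, P = εσA T⁴.
Radiating area A = 2πrL = 2.454×10⁻⁵ m².
T⁴ = P/(εσA) = 26.0/(0.42·5.67×10⁻⁸·2.454×10⁻⁵) = 4.449×10¹³ K⁴.
T = (4.449×10¹³)^(1/4).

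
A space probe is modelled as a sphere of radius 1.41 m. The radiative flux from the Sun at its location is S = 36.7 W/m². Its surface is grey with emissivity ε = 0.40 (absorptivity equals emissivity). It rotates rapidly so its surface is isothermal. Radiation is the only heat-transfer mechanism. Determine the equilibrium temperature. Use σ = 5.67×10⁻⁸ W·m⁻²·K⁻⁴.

At equilibrium, absorbed power = emitted power.
Absorbing cross-section = πr² = 6.246 m²; emitting surface = 4πr² = 24.98 m² (ratio 4).
εS·A_cross = εσ·A_surf·T⁴  ⇒  T⁴ = S/(4σ)   (ε cancels).
T⁴ = 36.7/(4·5.67×10⁻⁸) = 1.618×10⁸ K⁴.
T = (1.618×10⁸)^(1/4).

T ≈ 113 K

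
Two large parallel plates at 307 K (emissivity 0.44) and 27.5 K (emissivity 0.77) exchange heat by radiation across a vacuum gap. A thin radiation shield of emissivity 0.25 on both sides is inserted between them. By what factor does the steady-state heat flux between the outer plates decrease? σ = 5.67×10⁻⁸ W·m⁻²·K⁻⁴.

factor ≈ 3.72

Without shield: q₀ = σΔ(T⁴)/(1/ε₁+1/ε₂−1) with denominator 2.571.
With shield the two gaps are in series; the resistances add: (1/ε₁+1/ε_s−1)+(1/ε_s+1/ε₂−1) = 5.273+4.299 = 9.571.
Heat-flux ratio q₀/q = 9.571/2.571.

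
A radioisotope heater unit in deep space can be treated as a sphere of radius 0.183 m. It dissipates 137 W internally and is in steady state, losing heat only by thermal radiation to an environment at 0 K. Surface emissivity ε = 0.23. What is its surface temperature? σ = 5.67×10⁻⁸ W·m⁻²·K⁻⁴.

Steady state: internal power = radiated power, P = εσA T⁴.
Radiating area A = 4πr² = 0.4208 m².
T⁴ = P/(εσA) = 137/(0.23·5.67×10⁻⁸·0.4208) = 2.496×10¹⁰ K⁴.
T = (2.496×10¹⁰)^(1/4).

T ≈ 397 K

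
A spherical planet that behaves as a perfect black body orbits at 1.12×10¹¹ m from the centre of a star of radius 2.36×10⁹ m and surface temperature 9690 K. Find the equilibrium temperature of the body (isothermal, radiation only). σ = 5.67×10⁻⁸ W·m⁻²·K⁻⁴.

The star's surface emits σT_*⁴; at distance d the flux is S = σT_*⁴(R_*/d)².
S = 5.67×10⁻⁸·(9690)⁴·(2.36×10⁹/1.12×10¹¹)² = 2.220×10⁵ W/m².
For an isothermal sphere T⁴ = (1−a)S/(4σ) = 9.786×10¹¹ K⁴.

T ≈ 995 K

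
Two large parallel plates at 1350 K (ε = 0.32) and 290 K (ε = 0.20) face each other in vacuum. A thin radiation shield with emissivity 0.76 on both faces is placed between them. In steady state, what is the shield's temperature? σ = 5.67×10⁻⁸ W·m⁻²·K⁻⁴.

In steady state the net flux on the hot side equals that on the cold side.
σ(T₁⁴−T_s⁴)/D₁ = σ(T_s⁴−T₂⁴)/D₂, with D₁ = 1/ε₁+1/ε_s−1 = 3.441, D₂ = 1/ε_s+1/ε₂−1 = 5.316.
Solve for T_s⁴: T_s⁴ = (D₂·T₁⁴ + D₁·T₂⁴)/(D₁+D₂) = 2.019×10¹² K⁴.

T_s ≈ 1190 K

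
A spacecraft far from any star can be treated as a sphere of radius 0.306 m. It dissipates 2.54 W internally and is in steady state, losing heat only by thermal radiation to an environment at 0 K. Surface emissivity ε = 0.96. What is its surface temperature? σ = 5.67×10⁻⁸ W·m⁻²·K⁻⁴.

T ≈ 79.4 K

Steady state: internal power = radiated power, P = εσA T⁴.
Radiating area A = 4πr² = 1.177 m².
T⁴ = P/(εσA) = 2.54/(0.96·5.67×10⁻⁸·1.177) = 3.966×10⁷ K⁴.
T = (3.966×10⁷)^(1/4).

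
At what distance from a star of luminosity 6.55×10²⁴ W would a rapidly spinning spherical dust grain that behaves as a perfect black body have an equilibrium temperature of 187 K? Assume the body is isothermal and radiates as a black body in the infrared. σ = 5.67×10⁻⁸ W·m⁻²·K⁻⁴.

d ≈ 4.34×10¹⁰ m

For an isothermal black-emitting sphere, (1−a)S·πr² = σ·4πr²·T⁴ ⇒ S = 4σT⁴/(1−a).
S = 4·5.67×10⁻⁸·(187)⁴/1.00 = 277.3 W/m².
Flux falls as S = L/(4πd²), so d = √(L/(4πS)) = √(6.55×10²⁴/(4π·277.3)).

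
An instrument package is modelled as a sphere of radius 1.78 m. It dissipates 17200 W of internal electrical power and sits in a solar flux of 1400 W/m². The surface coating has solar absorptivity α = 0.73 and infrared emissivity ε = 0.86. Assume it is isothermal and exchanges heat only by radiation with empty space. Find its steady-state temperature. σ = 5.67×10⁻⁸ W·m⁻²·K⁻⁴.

T ≈ 345 K

At steady state, absorbed solar power + internal power = radiated power.
Absorbed: α·S·A_cross = 0.73·1400·9.954 = 10170 W (cross-section πr²).
Total input = 10170 + 17200 = 27370 W.
Radiated: εσ·A_surf·T⁴ with A_surf = 4πr² = 39.82 m².
T⁴ = 27370/(0.86·5.67×10⁻⁸·39.82) = 1.410×10¹⁰ K⁴.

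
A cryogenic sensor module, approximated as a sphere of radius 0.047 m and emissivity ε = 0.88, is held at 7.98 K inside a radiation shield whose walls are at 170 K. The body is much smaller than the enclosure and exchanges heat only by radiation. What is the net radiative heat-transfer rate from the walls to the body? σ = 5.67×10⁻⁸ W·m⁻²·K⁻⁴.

For a small grey body in a large enclosure: P_net = εσA(T_body⁴ − T_wall⁴).
A = 4πr² = 0.02776 m²; T_body⁴ − T_wall⁴ = 4055 − 8.352×10⁸ = -8.352×10⁸ K⁴.
|P_net| = 0.88·5.67×10⁻⁸·0.02776·8.352×10⁸.

P_net ≈ 1.16 W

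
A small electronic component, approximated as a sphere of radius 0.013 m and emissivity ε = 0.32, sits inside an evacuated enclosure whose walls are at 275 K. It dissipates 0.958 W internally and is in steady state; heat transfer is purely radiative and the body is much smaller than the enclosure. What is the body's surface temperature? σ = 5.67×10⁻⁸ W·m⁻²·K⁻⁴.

T ≈ 418 K

For a small grey body in a large enclosure, net radiated power = εσA(T⁴ − T_w⁴).
Steady state: P = εσA(T⁴ − T_w⁴) with A = 4πr² = 0.002124 m².
T⁴ = P/(εσA) + T_w⁴ = 0.958/(0.32·5.67×10⁻⁸·0.002124) + (275)⁴
    = 2.486×10¹⁰ + 5.719×10⁹ = 3.058×10¹⁰ K⁴.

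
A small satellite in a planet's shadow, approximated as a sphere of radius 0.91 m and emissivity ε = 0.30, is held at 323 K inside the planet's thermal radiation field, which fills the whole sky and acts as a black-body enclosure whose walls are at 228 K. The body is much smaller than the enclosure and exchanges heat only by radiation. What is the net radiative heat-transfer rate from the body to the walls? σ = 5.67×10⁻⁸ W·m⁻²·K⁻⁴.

For a small grey body in a large enclosure: P_net = εσA(T_body⁴ − T_wall⁴).
A = 4πr² = 10.41 m²; T_body⁴ − T_wall⁴ = 1.088×10¹⁰ − 2.702×10⁹ = 8.182×10⁹ K⁴.
|P_net| = 0.30·5.67×10⁻⁸·10.41·8.182×10⁹.

P_net ≈ 1450 W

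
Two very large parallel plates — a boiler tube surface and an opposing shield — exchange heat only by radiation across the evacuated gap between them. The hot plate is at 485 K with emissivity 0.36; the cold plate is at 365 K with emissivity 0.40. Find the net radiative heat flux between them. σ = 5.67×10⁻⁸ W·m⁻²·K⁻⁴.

q ≈ 498 W/m²

For two infinite grey parallel plates, q = σ(T₁⁴ − T₂⁴)/(1/ε₁ + 1/ε₂ − 1).
T₁⁴ − T₂⁴ = 5.533×10¹⁰ − 1.775×10¹⁰ = 3.758×10¹⁰ K⁴.
1/ε₁ + 1/ε₂ − 1 = 2.778 + 2.500 − 1 = 4.278.
q = 5.67×10⁻⁸ × 3.758×10¹⁰ / 4.278.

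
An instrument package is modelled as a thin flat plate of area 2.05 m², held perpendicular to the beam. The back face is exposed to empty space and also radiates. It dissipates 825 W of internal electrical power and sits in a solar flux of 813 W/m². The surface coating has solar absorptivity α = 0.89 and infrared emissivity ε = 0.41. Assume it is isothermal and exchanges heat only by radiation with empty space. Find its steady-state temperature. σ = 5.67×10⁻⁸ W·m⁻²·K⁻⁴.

At steady state, absorbed solar power + internal power = radiated power.
Absorbed: α·S·A_cross = 0.89·813·2.050 = 1483 W (cross-section A).
Total input = 1483 + 825 = 2308 W.
Radiated: εσ·A_surf·T⁴ with A_surf = 2A = 4.100 m².
T⁴ = 2308/(0.41·5.67×10⁻⁸·4.100) = 2.422×10¹⁰ K⁴.

T ≈ 394 K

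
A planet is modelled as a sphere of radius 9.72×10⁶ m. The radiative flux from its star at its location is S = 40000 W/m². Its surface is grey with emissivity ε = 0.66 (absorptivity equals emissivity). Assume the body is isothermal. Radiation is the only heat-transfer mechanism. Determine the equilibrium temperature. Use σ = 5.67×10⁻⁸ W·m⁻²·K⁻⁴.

T ≈ 648 K

At equilibrium, absorbed power = emitted power.
Absorbing cross-section = πr² = 2.968×10¹⁴ m²; emitting surface = 4πr² = 1.187×10¹⁵ m² (ratio 4).
εS·A_cross = εσ·A_surf·T⁴  ⇒  T⁴ = S/(4σ)   (ε cancels).
T⁴ = 40000/(4·5.67×10⁻⁸) = 1.764×10¹¹ K⁴.
T = (1.764×10¹¹)^(1/4).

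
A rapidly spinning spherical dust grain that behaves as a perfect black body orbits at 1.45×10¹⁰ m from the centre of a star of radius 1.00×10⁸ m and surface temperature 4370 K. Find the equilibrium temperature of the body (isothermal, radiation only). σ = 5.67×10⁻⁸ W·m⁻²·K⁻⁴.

The star's surface emits σT_*⁴; at distance d the flux is S = σT_*⁴(R_*/d)².
S = 5.67×10⁻⁸·(4370)⁴·(1.00×10⁸/1.45×10¹⁰)² = 983.5 W/m².
For an isothermal sphere T⁴ = (1−a)S/(4σ) = 4.336×10⁹ K⁴.

T ≈ 257 K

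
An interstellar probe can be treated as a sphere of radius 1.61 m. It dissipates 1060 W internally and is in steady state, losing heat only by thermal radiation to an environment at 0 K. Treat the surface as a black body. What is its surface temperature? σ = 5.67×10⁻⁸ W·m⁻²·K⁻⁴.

T ≈ 155 K

Steady state: internal power = radiated power, P = εσA T⁴.
Radiating area A = 4πr² = 32.57 m².
T⁴ = P/(εσA) = 1060/(1.0·5.67×10⁻⁸·32.57) = 5.739×10⁸ K⁴.
T = (5.739×10⁸)^(1/4).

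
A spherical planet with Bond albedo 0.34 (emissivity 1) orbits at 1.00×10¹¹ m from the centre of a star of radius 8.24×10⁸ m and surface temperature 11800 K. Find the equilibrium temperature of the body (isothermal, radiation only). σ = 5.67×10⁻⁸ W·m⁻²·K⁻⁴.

T ≈ 683 K

The star's surface emits σT_*⁴; at distance d the flux is S = σT_*⁴(R_*/d)².
S = 5.67×10⁻⁸·(11800)⁴·(8.24×10⁸/1.00×10¹¹)² = 74640 W/m².
For an isothermal sphere T⁴ = (1−a)S/(4σ) = 2.172×10¹¹ K⁴.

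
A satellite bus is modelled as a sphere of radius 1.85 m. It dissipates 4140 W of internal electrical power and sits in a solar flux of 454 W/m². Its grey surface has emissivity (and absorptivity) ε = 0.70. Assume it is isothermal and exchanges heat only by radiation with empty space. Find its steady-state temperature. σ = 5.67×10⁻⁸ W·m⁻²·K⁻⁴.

T ≈ 258 K

At steady state, absorbed solar power + internal power = radiated power.
Absorbed: α·S·A_cross = 0.70·454·10.75 = 3417 W (cross-section πr²).
Total input = 3417 + 4140 = 7557 W.
Radiated: εσ·A_surf·T⁴ with A_surf = 4πr² = 43.01 m².
T⁴ = 7557/(0.70·5.67×10⁻⁸·43.01) = 4.427×10⁹ K⁴.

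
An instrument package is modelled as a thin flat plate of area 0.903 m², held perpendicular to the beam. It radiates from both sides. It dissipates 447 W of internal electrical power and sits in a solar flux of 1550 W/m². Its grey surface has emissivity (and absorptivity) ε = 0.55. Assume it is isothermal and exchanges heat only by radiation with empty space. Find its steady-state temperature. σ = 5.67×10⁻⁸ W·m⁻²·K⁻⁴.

T ≈ 383 K

At steady state, absorbed solar power + internal power = radiated power.
Absorbed: α·S·A_cross = 0.55·1550·0.9030 = 769.8 W (cross-section A).
Total input = 769.8 + 447 = 1217 W.
Radiated: εσ·A_surf·T⁴ with A_surf = 2A = 1.806 m².
T⁴ = 1217/(0.55·5.67×10⁻⁸·1.806) = 2.161×10¹⁰ K⁴.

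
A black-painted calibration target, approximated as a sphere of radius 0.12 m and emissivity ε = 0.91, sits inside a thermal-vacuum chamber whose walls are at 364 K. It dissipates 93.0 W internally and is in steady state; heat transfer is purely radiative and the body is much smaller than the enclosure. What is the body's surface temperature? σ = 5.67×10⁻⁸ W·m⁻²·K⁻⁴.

T ≈ 407 K

For a small grey body in a large enclosure, net radiated power = εσA(T⁴ − T_w⁴).
Steady state: P = εσA(T⁴ − T_w⁴) with A = 4πr² = 0.1810 m².
T⁴ = P/(εσA) + T_w⁴ = 93.0/(0.91·5.67×10⁻⁸·0.1810) + (364)⁴
    = 9.961×10⁹ + 1.756×10¹⁰ = 2.752×10¹⁰ K⁴.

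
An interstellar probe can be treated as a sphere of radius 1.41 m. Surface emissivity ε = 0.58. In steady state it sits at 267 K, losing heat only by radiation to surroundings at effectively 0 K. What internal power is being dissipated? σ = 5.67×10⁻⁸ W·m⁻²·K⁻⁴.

Steady state: P = εσA T⁴.
A = 4πr² = 24.98 m²; T⁴ = (267)⁴ = 5.082×10⁹ K⁴.
P = 0.58 × 5.67×10⁻⁸ × 24.98 × 5.082×10⁹.

P ≈ 4180 W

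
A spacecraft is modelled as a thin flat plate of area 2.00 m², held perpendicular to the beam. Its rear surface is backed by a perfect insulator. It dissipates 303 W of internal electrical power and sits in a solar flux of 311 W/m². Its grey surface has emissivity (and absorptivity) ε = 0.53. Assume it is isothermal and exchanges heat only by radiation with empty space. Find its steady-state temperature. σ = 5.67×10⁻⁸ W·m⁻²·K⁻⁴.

T ≈ 320 K

At steady state, absorbed solar power + internal power = radiated power.
Absorbed: α·S·A_cross = 0.53·311·2.000 = 329.7 W (cross-section A).
Total input = 329.7 + 303 = 632.7 W.
Radiated: εσ·A_surf·T⁴ with A_surf = A = 2.000 m².
T⁴ = 632.7/(0.53·5.67×10⁻⁸·2.000) = 1.053×10¹⁰ K⁴.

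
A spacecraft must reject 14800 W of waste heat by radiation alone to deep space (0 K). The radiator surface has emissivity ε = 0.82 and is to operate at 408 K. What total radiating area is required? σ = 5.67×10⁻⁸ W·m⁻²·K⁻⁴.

P = εσA T⁴ ⇒ A = P/(εσT⁴).
T⁴ = 2.771×10¹⁰ K⁴.
A = 14800/(0.82 × 5.67×10⁻⁸ × 2.771×10¹⁰).

A ≈ 11.5 m²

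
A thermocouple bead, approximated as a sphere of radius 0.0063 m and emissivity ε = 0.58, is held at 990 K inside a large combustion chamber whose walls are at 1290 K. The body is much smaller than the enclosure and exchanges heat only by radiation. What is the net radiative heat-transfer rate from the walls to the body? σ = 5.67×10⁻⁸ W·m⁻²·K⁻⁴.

P_net ≈ 29.7 W

For a small grey body in a large enclosure: P_net = εσA(T_body⁴ − T_wall⁴).
A = 4πr² = 4.988×10⁻⁴ m²; T_body⁴ − T_wall⁴ = 9.606×10¹¹ − 2.769×10¹² = -1.809×10¹² K⁴.
|P_net| = 0.58·5.67×10⁻⁸·4.988×10⁻⁴·1.809×10¹².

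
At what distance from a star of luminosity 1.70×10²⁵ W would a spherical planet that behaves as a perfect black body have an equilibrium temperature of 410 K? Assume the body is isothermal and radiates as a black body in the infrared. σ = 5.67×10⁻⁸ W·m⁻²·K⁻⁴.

For an isothermal black-emitting sphere, (1−a)S·πr² = σ·4πr²·T⁴ ⇒ S = 4σT⁴/(1−a).
S = 4·5.67×10⁻⁸·(410)⁴/1.00 = 6409 W/m².
Flux falls as S = L/(4πd²), so d = √(L/(4πS)) = √(1.70×10²⁵/(4π·6409)).

d ≈ 1.45×10¹⁰ m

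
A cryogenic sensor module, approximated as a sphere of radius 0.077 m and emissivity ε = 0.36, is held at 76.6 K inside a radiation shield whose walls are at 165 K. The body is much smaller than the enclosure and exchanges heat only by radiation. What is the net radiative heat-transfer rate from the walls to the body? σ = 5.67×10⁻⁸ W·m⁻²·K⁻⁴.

For a small grey body in a large enclosure: P_net = εσA(T_body⁴ − T_wall⁴).
A = 4πr² = 0.07451 m²; T_body⁴ − T_wall⁴ = 3.443×10⁷ − 7.412×10⁸ = -7.068×10⁸ K⁴.
|P_net| = 0.36·5.67×10⁻⁸·0.07451·7.068×10⁸.

P_net ≈ 1.07 W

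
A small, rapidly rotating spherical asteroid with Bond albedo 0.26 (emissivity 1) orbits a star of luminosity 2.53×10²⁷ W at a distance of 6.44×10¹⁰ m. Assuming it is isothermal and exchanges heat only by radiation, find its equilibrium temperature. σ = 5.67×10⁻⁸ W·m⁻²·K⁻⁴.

T ≈ 631 K

First find the stellar flux at distance d: S = L/(4πd²) = 2.53×10²⁷/(4π·(6.44×10¹⁰)²) = 48540 W/m².
For an isothermal sphere, absorbed (1−a)S·πr² = emitted σ·4πr²·T⁴, so T⁴ = (1−a)S/(4σ).
T⁴ = 0.740·48540/(4·5.67×10⁻⁸) = 1.584×10¹¹ K⁴.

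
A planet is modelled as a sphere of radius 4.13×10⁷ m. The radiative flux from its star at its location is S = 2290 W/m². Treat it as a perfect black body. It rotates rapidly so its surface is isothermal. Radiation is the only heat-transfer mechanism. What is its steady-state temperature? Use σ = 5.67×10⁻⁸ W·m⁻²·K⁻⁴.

At equilibrium, absorbed power = emitted power.
Absorbing cross-section = πr² = 5.359×10¹⁵ m²; emitting surface = 4πr² = 2.143×10¹⁶ m² (ratio 4).
S·A_cross = εσ·A_surf·T⁴  ⇒  T⁴ = S/(4σ).
T⁴ = 1.00·2290/(4·5.67×10⁻⁸) = 1.010×10¹⁰ K⁴.
T = (1.010×10¹⁰)^(1/4).

T ≈ 317 K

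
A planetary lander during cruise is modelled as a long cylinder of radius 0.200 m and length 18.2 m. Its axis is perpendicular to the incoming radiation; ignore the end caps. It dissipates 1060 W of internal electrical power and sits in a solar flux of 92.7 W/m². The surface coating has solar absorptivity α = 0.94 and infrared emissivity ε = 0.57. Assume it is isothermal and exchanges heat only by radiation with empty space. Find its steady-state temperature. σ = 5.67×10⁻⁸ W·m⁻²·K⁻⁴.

T ≈ 219 K

At steady state, absorbed solar power + internal power = radiated power.
Absorbed: α·S·A_cross = 0.94·92.7·7.280 = 634.4 W (cross-section 2rL).
Total input = 634.4 + 1060 = 1694 W.
Radiated: εσ·A_surf·T⁴ with A_surf = 2πrL = 22.87 m².
T⁴ = 1694/(0.57·5.67×10⁻⁸·22.87) = 2.292×10⁹ K⁴.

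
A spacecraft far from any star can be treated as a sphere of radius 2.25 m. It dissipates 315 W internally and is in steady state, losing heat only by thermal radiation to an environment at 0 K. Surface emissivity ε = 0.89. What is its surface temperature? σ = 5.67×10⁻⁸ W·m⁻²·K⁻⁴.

T ≈ 99.5 K

Steady state: internal power = radiated power, P = εσA T⁴.
Radiating area A = 4πr² = 63.62 m².
T⁴ = P/(εσA) = 315/(0.89·5.67×10⁻⁸·63.62) = 9.812×10⁷ K⁴.
T = (9.812×10⁷)^(1/4).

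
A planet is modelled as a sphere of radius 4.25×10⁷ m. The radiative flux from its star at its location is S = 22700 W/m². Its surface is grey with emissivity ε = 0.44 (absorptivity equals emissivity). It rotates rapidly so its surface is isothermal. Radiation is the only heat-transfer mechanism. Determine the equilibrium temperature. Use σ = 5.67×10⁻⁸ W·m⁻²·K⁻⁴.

T ≈ 562 K

At equilibrium, absorbed power = emitted power.
Absorbing cross-section = πr² = 5.675×10¹⁵ m²; emitting surface = 4πr² = 2.270×10¹⁶ m² (ratio 4).
εS·A_cross = εσ·A_surf·T⁴  ⇒  T⁴ = S/(4σ)   (ε cancels).
T⁴ = 22700/(4·5.67×10⁻⁸) = 1.001×10¹¹ K⁴.
T = (1.001×10¹¹)^(1/4).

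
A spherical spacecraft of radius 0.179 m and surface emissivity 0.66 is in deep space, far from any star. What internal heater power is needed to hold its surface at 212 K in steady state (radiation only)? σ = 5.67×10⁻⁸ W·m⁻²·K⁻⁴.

P ≈ 30.4 W

P = εσ·4πr²·T⁴.
4πr² = 0.4026 m²; T⁴ = 2.020×10⁹ K⁴.
P = 0.66·5.67×10⁻⁸·0.4026·2.020×10⁹.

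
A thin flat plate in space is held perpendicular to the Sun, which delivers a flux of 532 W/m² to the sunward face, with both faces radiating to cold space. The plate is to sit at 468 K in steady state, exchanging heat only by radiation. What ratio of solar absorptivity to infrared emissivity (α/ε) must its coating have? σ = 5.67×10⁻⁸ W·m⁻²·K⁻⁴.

Balance: αS·A = εσ·2A·T⁴ ⇒ α/ε = 2σT⁴/S.
α/ε = 2·5.67×10⁻⁸·(468)⁴/532 = 2·5.67×10⁻⁸·4.797×10¹⁰/532.

α/ε ≈ 10.2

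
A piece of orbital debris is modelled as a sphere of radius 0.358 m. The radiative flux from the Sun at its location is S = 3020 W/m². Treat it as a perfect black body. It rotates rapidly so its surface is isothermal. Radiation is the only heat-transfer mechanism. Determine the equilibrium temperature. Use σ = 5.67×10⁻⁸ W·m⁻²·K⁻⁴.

At equilibrium, absorbed power = emitted power.
Absorbing cross-section = πr² = 0.4026 m²; emitting surface = 4πr² = 1.611 m² (ratio 4).
S·A_cross = εσ·A_surf·T⁴  ⇒  T⁴ = S/(4σ).
T⁴ = 1.00·3020/(4·5.67×10⁻⁸) = 1.332×10¹⁰ K⁴.
T = (1.332×10¹⁰)^(1/4).

T ≈ 340 K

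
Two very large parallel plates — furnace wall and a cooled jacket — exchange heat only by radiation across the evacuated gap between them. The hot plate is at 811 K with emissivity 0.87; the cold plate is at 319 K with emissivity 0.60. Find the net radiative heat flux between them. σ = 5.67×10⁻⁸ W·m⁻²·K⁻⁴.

q ≈ 13200 W/m²

For two infinite grey parallel plates, q = σ(T₁⁴ − T₂⁴)/(1/ε₁ + 1/ε₂ − 1).
T₁⁴ − T₂⁴ = 4.326×10¹¹ − 1.036×10¹⁰ = 4.222×10¹¹ K⁴.
1/ε₁ + 1/ε₂ − 1 = 1.149 + 1.667 − 1 = 1.816.
q = 5.67×10⁻⁸ × 4.222×10¹¹ / 1.816.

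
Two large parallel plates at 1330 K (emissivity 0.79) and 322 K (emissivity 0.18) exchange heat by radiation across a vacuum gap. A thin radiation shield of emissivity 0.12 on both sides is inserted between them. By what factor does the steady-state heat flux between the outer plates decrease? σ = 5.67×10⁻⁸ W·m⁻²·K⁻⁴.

Without shield: q₀ = σΔ(T⁴)/(1/ε₁+1/ε₂−1) with denominator 5.821.
With shield the two gaps are in series; the resistances add: (1/ε₁+1/ε_s−1)+(1/ε_s+1/ε₂−1) = 8.599+12.89 = 21.49.
Heat-flux ratio q₀/q = 21.49/5.821.

factor ≈ 3.69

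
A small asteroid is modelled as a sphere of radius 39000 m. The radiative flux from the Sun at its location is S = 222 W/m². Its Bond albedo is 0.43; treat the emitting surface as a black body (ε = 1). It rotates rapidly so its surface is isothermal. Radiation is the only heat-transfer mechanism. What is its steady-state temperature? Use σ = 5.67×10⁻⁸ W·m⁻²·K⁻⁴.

T ≈ 154 K

At equilibrium, absorbed power = emitted power.
Absorbing cross-section = πr² = 4.778×10⁹ m²; emitting surface = 4πr² = 1.911×10¹⁰ m² (ratio 4).
(1−a)S·A_cross = εσ·A_surf·T⁴  ⇒  T⁴ = (1−a)S/(4σ).
T⁴ = 0.570·222/(4·5.67×10⁻⁸) = 5.579×10⁸ K⁴.
T = (5.579×10⁸)^(1/4).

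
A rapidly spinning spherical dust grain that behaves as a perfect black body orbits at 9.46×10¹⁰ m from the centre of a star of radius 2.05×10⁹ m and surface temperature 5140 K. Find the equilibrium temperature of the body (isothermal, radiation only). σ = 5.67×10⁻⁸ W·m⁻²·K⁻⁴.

The star's surface emits σT_*⁴; at distance d the flux is S = σT_*⁴(R_*/d)².
S = 5.67×10⁻⁸·(5140)⁴·(2.05×10⁹/9.46×10¹⁰)² = 18580 W/m².
For an isothermal sphere T⁴ = (1−a)S/(4σ) = 8.194×10¹⁰ K⁴.

T ≈ 535 K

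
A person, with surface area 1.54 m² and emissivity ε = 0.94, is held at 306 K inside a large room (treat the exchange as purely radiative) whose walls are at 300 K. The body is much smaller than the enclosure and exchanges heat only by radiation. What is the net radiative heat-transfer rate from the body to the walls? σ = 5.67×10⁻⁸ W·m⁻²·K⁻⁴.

For a small grey body in a large enclosure: P_net = εσA(T_body⁴ − T_wall⁴).
A = 1.54 m²; T_body⁴ − T_wall⁴ = 8.768×10⁹ − 8.100×10⁹ = 6.677×10⁸ K⁴.
|P_net| = 0.94·5.67×10⁻⁸·1.540·6.677×10⁸.

P_net ≈ 54.8 W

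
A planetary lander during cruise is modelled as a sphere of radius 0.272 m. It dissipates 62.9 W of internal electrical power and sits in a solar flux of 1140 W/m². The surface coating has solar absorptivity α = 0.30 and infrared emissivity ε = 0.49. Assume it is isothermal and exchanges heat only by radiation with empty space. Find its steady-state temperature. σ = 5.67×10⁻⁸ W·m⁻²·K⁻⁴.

T ≈ 272 K

At steady state, absorbed solar power + internal power = radiated power.
Absorbed: α·S·A_cross = 0.30·1140·0.2324 = 79.49 W (cross-section πr²).
Total input = 79.49 + 62.9 = 142.4 W.
Radiated: εσ·A_surf·T⁴ with A_surf = 4πr² = 0.9297 m².
T⁴ = 142.4/(0.49·5.67×10⁻⁸·0.9297) = 5.513×10⁹ K⁴.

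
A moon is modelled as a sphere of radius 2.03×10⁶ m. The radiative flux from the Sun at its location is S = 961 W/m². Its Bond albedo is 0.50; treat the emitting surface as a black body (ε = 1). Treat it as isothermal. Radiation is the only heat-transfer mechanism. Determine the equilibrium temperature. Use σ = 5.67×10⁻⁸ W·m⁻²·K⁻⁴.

T ≈ 215 K

At equilibrium, absorbed power = emitted power.
Absorbing cross-section = πr² = 1.295×10¹³ m²; emitting surface = 4πr² = 5.178×10¹³ m² (ratio 4).
(1−a)S·A_cross = εσ·A_surf·T⁴  ⇒  T⁴ = (1−a)S/(4σ).
T⁴ = 0.500·961/(4·5.67×10⁻⁸) = 2.119×10⁹ K⁴.
T = (2.119×10⁹)^(1/4).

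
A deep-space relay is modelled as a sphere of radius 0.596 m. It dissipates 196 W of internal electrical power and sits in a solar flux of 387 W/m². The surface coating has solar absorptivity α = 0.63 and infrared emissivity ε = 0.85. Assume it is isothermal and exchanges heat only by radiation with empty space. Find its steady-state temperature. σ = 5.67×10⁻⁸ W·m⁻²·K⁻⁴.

T ≈ 216 K

At steady state, absorbed solar power + internal power = radiated power.
Absorbed: α·S·A_cross = 0.63·387·1.116 = 272.1 W (cross-section πr²).
Total input = 272.1 + 196 = 468.1 W.
Radiated: εσ·A_surf·T⁴ with A_surf = 4πr² = 4.464 m².
T⁴ = 468.1/(0.85·5.67×10⁻⁸·4.464) = 2.176×10⁹ K⁴.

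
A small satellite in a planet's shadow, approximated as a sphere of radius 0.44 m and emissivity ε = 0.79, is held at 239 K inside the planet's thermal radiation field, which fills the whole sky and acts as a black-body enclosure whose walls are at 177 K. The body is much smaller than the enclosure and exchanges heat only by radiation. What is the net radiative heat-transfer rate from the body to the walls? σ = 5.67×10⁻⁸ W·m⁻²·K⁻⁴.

P_net ≈ 249 W

For a small grey body in a large enclosure: P_net = εσA(T_body⁴ − T_wall⁴).
A = 4πr² = 2.433 m²; T_body⁴ − T_wall⁴ = 3.263×10⁹ − 9.815×10⁸ = 2.281×10⁹ K⁴.
|P_net| = 0.79·5.67×10⁻⁸·2.433·2.281×10⁹.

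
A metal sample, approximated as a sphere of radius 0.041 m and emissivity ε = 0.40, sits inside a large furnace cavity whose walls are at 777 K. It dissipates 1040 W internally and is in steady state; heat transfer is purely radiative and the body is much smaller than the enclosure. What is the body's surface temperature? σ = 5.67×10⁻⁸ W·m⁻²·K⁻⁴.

T ≈ 1260 K

For a small grey body in a large enclosure, net radiated power = εσA(T⁴ − T_w⁴).
Steady state: P = εσA(T⁴ − T_w⁴) with A = 4πr² = 0.02112 m².
T⁴ = P/(εσA) + T_w⁴ = 1040/(0.40·5.67×10⁻⁸·0.02112) + (777)⁴
    = 2.171×10¹² + 3.645×10¹¹ = 2.535×10¹² K⁴.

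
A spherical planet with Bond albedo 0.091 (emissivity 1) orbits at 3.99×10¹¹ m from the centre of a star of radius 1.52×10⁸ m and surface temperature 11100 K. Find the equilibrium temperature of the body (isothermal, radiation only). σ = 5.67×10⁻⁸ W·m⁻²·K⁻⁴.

T ≈ 150 K

The star's surface emits σT_*⁴; at distance d the flux is S = σT_*⁴(R_*/d)².
S = 5.67×10⁻⁸·(11100)⁴·(1.52×10⁸/3.99×10¹¹)² = 124.9 W/m².
For an isothermal sphere T⁴ = (1−a)S/(4σ) = 5.007×10⁸ K⁴.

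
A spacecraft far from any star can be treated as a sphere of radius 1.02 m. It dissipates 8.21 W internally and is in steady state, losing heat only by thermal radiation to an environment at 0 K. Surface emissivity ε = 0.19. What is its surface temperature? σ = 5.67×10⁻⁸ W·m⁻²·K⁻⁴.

T ≈ 87.4 K

Steady state: internal power = radiated power, P = εσA T⁴.
Radiating area A = 4πr² = 13.07 m².
T⁴ = P/(εσA) = 8.21/(0.19·5.67×10⁻⁸·13.07) = 5.829×10⁷ K⁴.
T = (5.829×10⁷)^(1/4).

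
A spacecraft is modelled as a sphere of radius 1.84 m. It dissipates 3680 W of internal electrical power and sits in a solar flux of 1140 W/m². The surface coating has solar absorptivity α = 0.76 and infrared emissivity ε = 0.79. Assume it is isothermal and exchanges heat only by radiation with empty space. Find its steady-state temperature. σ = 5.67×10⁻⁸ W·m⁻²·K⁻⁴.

T ≈ 287 K

At steady state, absorbed solar power + internal power = radiated power.
Absorbed: α·S·A_cross = 0.76·1140·10.64 = 9215 W (cross-section πr²).
Total input = 9215 + 3680 = 12900 W.
Radiated: εσ·A_surf·T⁴ with A_surf = 4πr² = 42.54 m².
T⁴ = 12900/(0.79·5.67×10⁻⁸·42.54) = 6.767×10⁹ K⁴.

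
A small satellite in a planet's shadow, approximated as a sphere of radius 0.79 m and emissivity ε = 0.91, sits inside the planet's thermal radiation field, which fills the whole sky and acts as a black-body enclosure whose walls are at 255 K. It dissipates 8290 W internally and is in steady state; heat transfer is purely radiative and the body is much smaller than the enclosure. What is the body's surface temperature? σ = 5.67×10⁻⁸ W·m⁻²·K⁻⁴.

For a small grey body in a large enclosure, net radiated power = εσA(T⁴ − T_w⁴).
Steady state: P = εσA(T⁴ − T_w⁴) with A = 4πr² = 7.843 m².
T⁴ = P/(εσA) + T_w⁴ = 8290/(0.91·5.67×10⁻⁸·7.843) + (255)⁴
    = 2.049×10¹⁰ + 4.228×10⁹ = 2.471×10¹⁰ K⁴.

T ≈ 396 K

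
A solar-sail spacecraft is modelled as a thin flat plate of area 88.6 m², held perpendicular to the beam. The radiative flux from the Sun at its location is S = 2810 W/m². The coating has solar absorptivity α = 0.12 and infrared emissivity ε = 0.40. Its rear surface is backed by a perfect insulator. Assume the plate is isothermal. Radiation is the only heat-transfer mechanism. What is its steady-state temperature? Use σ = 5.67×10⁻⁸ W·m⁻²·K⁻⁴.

At equilibrium, absorbed power = emitted power.
Absorbing cross-section = A = 88.60 m²; emitting surface = A = 88.60 m² (ratio 1).
αS·A_cross = εσ·A_surf·T⁴  ⇒  T⁴ = αS/(ε·1σ).
T⁴ = 0.120·2810/(0.40·1·5.67×10⁻⁸) = 1.487×10¹⁰ K⁴.
T = (1.487×10¹⁰)^(1/4).

T ≈ 349 K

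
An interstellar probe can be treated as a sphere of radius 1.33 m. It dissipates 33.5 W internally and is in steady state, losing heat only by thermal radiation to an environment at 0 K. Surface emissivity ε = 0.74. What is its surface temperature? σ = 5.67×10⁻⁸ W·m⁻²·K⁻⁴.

T ≈ 77.4 K

Steady state: internal power = radiated power, P = εσA T⁴.
Radiating area A = 4πr² = 22.23 m².
T⁴ = P/(εσA) = 33.5/(0.74·5.67×10⁻⁸·22.23) = 3.592×10⁷ K⁴.
T = (3.592×10⁷)^(1/4).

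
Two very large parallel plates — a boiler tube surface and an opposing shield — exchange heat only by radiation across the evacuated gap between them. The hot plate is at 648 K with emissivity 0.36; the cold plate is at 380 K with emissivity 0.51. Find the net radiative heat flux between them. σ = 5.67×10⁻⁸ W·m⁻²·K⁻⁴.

For two infinite grey parallel plates, q = σ(T₁⁴ − T₂⁴)/(1/ε₁ + 1/ε₂ − 1).
T₁⁴ − T₂⁴ = 1.763×10¹¹ − 2.085×10¹⁰ = 1.555×10¹¹ K⁴.
1/ε₁ + 1/ε₂ − 1 = 2.778 + 1.961 − 1 = 3.739.
q = 5.67×10⁻⁸ × 1.555×10¹¹ / 3.739.

q ≈ 2360 W/m²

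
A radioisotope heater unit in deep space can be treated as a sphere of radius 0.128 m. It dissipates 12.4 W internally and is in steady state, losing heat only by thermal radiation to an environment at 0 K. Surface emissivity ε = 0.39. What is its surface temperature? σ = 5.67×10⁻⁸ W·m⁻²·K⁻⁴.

T ≈ 228 K

Steady state: internal power = radiated power, P = εσA T⁴.
Radiating area A = 4πr² = 0.2059 m².
T⁴ = P/(εσA) = 12.4/(0.39·5.67×10⁻⁸·0.2059) = 2.724×10⁹ K⁴.
T = (2.724×10⁹)^(1/4).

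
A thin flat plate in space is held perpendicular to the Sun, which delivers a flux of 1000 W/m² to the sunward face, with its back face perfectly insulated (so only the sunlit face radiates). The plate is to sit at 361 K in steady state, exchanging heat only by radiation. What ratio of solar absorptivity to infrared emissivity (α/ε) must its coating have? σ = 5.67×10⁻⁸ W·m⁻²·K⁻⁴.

Balance: αS·A = εσ·1A·T⁴ ⇒ α/ε = σT⁴/S.
α/ε = 5.67×10⁻⁸·(361)⁴/1000 = 5.67×10⁻⁸·1.698×10¹⁰/1000.

α/ε ≈ 0.963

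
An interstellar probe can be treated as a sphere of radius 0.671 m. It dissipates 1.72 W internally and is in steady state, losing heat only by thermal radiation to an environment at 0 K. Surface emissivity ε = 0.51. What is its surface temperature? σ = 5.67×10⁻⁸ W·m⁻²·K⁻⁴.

T ≈ 56.9 K

Steady state: internal power = radiated power, P = εσA T⁴.
Radiating area A = 4πr² = 5.658 m².
T⁴ = P/(εσA) = 1.72/(0.51·5.67×10⁻⁸·5.658) = 1.051×10⁷ K⁴.
T = (1.051×10⁷)^(1/4).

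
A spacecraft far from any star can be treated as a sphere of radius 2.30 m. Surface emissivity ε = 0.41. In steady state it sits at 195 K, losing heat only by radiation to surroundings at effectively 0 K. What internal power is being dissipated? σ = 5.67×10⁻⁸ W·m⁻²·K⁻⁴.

P ≈ 2230 W

Steady state: P = εσA T⁴.
A = 4πr² = 66.48 m²; T⁴ = (195)⁴ = 1.446×10⁹ K⁴.
P = 0.41 × 5.67×10⁻⁸ × 66.48 × 1.446×10⁹.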